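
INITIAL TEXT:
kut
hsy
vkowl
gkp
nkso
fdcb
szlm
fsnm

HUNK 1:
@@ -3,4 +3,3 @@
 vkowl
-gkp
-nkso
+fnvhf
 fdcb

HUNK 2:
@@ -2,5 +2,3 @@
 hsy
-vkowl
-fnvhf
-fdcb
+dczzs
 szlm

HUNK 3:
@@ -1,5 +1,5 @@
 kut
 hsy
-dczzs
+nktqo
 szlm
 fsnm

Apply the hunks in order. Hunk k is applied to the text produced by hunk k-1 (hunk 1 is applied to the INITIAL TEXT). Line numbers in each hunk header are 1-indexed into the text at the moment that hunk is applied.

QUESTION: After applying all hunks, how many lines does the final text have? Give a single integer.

Answer: 5

Derivation:
Hunk 1: at line 3 remove [gkp,nkso] add [fnvhf] -> 7 lines: kut hsy vkowl fnvhf fdcb szlm fsnm
Hunk 2: at line 2 remove [vkowl,fnvhf,fdcb] add [dczzs] -> 5 lines: kut hsy dczzs szlm fsnm
Hunk 3: at line 1 remove [dczzs] add [nktqo] -> 5 lines: kut hsy nktqo szlm fsnm
Final line count: 5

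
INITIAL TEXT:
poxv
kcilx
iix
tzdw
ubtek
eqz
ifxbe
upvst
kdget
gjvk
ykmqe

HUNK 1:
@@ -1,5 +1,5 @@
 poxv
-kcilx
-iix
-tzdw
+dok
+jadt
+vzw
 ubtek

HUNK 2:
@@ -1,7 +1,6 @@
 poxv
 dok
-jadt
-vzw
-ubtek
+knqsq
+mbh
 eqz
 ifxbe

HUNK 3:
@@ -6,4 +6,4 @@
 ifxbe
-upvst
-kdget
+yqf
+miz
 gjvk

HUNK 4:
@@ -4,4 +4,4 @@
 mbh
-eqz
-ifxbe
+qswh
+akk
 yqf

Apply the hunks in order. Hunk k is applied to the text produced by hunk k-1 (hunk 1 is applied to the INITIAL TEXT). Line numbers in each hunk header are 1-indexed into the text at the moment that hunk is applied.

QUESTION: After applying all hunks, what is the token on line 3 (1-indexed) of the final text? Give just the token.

Hunk 1: at line 1 remove [kcilx,iix,tzdw] add [dok,jadt,vzw] -> 11 lines: poxv dok jadt vzw ubtek eqz ifxbe upvst kdget gjvk ykmqe
Hunk 2: at line 1 remove [jadt,vzw,ubtek] add [knqsq,mbh] -> 10 lines: poxv dok knqsq mbh eqz ifxbe upvst kdget gjvk ykmqe
Hunk 3: at line 6 remove [upvst,kdget] add [yqf,miz] -> 10 lines: poxv dok knqsq mbh eqz ifxbe yqf miz gjvk ykmqe
Hunk 4: at line 4 remove [eqz,ifxbe] add [qswh,akk] -> 10 lines: poxv dok knqsq mbh qswh akk yqf miz gjvk ykmqe
Final line 3: knqsq

Answer: knqsq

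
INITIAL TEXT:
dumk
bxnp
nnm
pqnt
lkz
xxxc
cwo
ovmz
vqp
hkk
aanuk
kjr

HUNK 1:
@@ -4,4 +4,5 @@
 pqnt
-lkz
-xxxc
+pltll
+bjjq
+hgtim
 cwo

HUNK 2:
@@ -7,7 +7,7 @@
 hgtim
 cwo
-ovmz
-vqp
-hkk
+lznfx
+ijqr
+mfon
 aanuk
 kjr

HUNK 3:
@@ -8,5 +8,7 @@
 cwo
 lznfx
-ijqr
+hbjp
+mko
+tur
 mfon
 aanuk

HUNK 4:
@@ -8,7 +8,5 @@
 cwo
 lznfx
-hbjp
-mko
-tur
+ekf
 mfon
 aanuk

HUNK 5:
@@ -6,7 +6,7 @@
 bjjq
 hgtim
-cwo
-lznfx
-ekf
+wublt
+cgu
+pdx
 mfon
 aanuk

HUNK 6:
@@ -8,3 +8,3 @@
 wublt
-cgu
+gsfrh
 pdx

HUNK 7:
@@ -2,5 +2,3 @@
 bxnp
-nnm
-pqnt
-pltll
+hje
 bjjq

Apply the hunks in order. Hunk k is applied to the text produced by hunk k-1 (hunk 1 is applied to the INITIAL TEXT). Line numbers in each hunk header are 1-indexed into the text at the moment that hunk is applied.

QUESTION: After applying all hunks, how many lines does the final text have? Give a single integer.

Hunk 1: at line 4 remove [lkz,xxxc] add [pltll,bjjq,hgtim] -> 13 lines: dumk bxnp nnm pqnt pltll bjjq hgtim cwo ovmz vqp hkk aanuk kjr
Hunk 2: at line 7 remove [ovmz,vqp,hkk] add [lznfx,ijqr,mfon] -> 13 lines: dumk bxnp nnm pqnt pltll bjjq hgtim cwo lznfx ijqr mfon aanuk kjr
Hunk 3: at line 8 remove [ijqr] add [hbjp,mko,tur] -> 15 lines: dumk bxnp nnm pqnt pltll bjjq hgtim cwo lznfx hbjp mko tur mfon aanuk kjr
Hunk 4: at line 8 remove [hbjp,mko,tur] add [ekf] -> 13 lines: dumk bxnp nnm pqnt pltll bjjq hgtim cwo lznfx ekf mfon aanuk kjr
Hunk 5: at line 6 remove [cwo,lznfx,ekf] add [wublt,cgu,pdx] -> 13 lines: dumk bxnp nnm pqnt pltll bjjq hgtim wublt cgu pdx mfon aanuk kjr
Hunk 6: at line 8 remove [cgu] add [gsfrh] -> 13 lines: dumk bxnp nnm pqnt pltll bjjq hgtim wublt gsfrh pdx mfon aanuk kjr
Hunk 7: at line 2 remove [nnm,pqnt,pltll] add [hje] -> 11 lines: dumk bxnp hje bjjq hgtim wublt gsfrh pdx mfon aanuk kjr
Final line count: 11

Answer: 11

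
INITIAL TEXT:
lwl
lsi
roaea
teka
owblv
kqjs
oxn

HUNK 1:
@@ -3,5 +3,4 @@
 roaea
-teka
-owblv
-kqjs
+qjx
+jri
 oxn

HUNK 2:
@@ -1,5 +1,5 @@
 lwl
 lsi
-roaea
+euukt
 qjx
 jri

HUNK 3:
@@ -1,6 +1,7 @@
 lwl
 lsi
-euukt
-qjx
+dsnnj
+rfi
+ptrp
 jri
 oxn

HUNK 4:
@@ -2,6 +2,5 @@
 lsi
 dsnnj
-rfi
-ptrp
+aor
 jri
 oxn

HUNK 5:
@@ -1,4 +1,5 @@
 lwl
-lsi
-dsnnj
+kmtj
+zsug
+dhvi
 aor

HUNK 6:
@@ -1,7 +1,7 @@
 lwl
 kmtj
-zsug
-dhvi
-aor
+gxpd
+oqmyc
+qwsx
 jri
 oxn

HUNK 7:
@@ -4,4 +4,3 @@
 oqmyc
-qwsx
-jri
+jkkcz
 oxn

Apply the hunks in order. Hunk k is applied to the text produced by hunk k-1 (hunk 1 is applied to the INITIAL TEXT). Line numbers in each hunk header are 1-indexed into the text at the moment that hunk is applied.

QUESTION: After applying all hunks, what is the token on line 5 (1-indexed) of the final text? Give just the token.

Hunk 1: at line 3 remove [teka,owblv,kqjs] add [qjx,jri] -> 6 lines: lwl lsi roaea qjx jri oxn
Hunk 2: at line 1 remove [roaea] add [euukt] -> 6 lines: lwl lsi euukt qjx jri oxn
Hunk 3: at line 1 remove [euukt,qjx] add [dsnnj,rfi,ptrp] -> 7 lines: lwl lsi dsnnj rfi ptrp jri oxn
Hunk 4: at line 2 remove [rfi,ptrp] add [aor] -> 6 lines: lwl lsi dsnnj aor jri oxn
Hunk 5: at line 1 remove [lsi,dsnnj] add [kmtj,zsug,dhvi] -> 7 lines: lwl kmtj zsug dhvi aor jri oxn
Hunk 6: at line 1 remove [zsug,dhvi,aor] add [gxpd,oqmyc,qwsx] -> 7 lines: lwl kmtj gxpd oqmyc qwsx jri oxn
Hunk 7: at line 4 remove [qwsx,jri] add [jkkcz] -> 6 lines: lwl kmtj gxpd oqmyc jkkcz oxn
Final line 5: jkkcz

Answer: jkkcz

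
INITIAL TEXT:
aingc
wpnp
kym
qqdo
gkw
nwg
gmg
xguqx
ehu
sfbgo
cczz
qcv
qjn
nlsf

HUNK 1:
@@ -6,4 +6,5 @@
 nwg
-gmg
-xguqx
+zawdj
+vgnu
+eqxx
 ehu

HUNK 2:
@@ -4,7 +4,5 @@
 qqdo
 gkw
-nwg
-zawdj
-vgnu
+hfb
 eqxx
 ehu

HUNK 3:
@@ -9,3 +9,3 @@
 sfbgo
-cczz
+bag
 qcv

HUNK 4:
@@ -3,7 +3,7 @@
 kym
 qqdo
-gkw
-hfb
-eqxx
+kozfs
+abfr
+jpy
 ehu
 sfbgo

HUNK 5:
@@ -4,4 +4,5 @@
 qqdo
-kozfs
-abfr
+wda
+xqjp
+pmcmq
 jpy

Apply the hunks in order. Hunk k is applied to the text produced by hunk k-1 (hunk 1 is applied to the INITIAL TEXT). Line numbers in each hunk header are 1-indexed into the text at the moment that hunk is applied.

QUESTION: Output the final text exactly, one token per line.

Answer: aingc
wpnp
kym
qqdo
wda
xqjp
pmcmq
jpy
ehu
sfbgo
bag
qcv
qjn
nlsf

Derivation:
Hunk 1: at line 6 remove [gmg,xguqx] add [zawdj,vgnu,eqxx] -> 15 lines: aingc wpnp kym qqdo gkw nwg zawdj vgnu eqxx ehu sfbgo cczz qcv qjn nlsf
Hunk 2: at line 4 remove [nwg,zawdj,vgnu] add [hfb] -> 13 lines: aingc wpnp kym qqdo gkw hfb eqxx ehu sfbgo cczz qcv qjn nlsf
Hunk 3: at line 9 remove [cczz] add [bag] -> 13 lines: aingc wpnp kym qqdo gkw hfb eqxx ehu sfbgo bag qcv qjn nlsf
Hunk 4: at line 3 remove [gkw,hfb,eqxx] add [kozfs,abfr,jpy] -> 13 lines: aingc wpnp kym qqdo kozfs abfr jpy ehu sfbgo bag qcv qjn nlsf
Hunk 5: at line 4 remove [kozfs,abfr] add [wda,xqjp,pmcmq] -> 14 lines: aingc wpnp kym qqdo wda xqjp pmcmq jpy ehu sfbgo bag qcv qjn nlsf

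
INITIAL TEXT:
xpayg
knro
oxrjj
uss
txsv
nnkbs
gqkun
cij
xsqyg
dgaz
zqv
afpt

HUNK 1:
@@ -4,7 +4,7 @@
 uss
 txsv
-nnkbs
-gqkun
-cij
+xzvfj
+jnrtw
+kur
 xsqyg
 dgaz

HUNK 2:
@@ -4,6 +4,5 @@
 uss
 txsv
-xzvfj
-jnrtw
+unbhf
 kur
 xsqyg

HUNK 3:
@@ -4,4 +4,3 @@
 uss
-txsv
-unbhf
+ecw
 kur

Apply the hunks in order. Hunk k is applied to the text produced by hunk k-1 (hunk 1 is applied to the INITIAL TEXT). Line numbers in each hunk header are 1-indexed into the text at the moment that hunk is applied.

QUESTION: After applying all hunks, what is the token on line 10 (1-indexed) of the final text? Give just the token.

Hunk 1: at line 4 remove [nnkbs,gqkun,cij] add [xzvfj,jnrtw,kur] -> 12 lines: xpayg knro oxrjj uss txsv xzvfj jnrtw kur xsqyg dgaz zqv afpt
Hunk 2: at line 4 remove [xzvfj,jnrtw] add [unbhf] -> 11 lines: xpayg knro oxrjj uss txsv unbhf kur xsqyg dgaz zqv afpt
Hunk 3: at line 4 remove [txsv,unbhf] add [ecw] -> 10 lines: xpayg knro oxrjj uss ecw kur xsqyg dgaz zqv afpt
Final line 10: afpt

Answer: afpt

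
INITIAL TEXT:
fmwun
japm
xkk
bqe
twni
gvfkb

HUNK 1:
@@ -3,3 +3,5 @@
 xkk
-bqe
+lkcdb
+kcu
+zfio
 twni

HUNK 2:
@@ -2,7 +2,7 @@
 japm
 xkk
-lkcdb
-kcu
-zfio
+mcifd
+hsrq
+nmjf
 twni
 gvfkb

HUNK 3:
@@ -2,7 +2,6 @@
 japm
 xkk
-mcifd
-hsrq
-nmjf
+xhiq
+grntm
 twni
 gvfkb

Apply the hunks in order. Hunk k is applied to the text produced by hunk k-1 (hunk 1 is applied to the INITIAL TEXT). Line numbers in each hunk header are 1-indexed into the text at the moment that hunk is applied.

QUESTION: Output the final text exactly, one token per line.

Answer: fmwun
japm
xkk
xhiq
grntm
twni
gvfkb

Derivation:
Hunk 1: at line 3 remove [bqe] add [lkcdb,kcu,zfio] -> 8 lines: fmwun japm xkk lkcdb kcu zfio twni gvfkb
Hunk 2: at line 2 remove [lkcdb,kcu,zfio] add [mcifd,hsrq,nmjf] -> 8 lines: fmwun japm xkk mcifd hsrq nmjf twni gvfkb
Hunk 3: at line 2 remove [mcifd,hsrq,nmjf] add [xhiq,grntm] -> 7 lines: fmwun japm xkk xhiq grntm twni gvfkb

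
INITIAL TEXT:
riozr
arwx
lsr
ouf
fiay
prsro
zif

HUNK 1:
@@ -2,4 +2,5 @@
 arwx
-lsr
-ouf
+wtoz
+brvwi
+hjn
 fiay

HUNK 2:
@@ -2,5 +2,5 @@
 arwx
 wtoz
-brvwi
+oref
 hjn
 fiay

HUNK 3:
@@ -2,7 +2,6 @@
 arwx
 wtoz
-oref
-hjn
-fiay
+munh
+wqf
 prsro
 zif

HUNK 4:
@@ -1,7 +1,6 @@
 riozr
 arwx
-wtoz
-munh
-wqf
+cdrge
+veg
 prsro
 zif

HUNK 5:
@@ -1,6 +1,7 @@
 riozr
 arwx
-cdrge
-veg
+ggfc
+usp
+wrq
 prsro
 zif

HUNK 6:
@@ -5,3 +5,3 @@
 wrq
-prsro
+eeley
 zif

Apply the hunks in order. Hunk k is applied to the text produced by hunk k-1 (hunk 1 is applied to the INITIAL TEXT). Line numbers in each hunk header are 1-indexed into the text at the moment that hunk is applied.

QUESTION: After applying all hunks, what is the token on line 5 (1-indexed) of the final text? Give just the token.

Answer: wrq

Derivation:
Hunk 1: at line 2 remove [lsr,ouf] add [wtoz,brvwi,hjn] -> 8 lines: riozr arwx wtoz brvwi hjn fiay prsro zif
Hunk 2: at line 2 remove [brvwi] add [oref] -> 8 lines: riozr arwx wtoz oref hjn fiay prsro zif
Hunk 3: at line 2 remove [oref,hjn,fiay] add [munh,wqf] -> 7 lines: riozr arwx wtoz munh wqf prsro zif
Hunk 4: at line 1 remove [wtoz,munh,wqf] add [cdrge,veg] -> 6 lines: riozr arwx cdrge veg prsro zif
Hunk 5: at line 1 remove [cdrge,veg] add [ggfc,usp,wrq] -> 7 lines: riozr arwx ggfc usp wrq prsro zif
Hunk 6: at line 5 remove [prsro] add [eeley] -> 7 lines: riozr arwx ggfc usp wrq eeley zif
Final line 5: wrq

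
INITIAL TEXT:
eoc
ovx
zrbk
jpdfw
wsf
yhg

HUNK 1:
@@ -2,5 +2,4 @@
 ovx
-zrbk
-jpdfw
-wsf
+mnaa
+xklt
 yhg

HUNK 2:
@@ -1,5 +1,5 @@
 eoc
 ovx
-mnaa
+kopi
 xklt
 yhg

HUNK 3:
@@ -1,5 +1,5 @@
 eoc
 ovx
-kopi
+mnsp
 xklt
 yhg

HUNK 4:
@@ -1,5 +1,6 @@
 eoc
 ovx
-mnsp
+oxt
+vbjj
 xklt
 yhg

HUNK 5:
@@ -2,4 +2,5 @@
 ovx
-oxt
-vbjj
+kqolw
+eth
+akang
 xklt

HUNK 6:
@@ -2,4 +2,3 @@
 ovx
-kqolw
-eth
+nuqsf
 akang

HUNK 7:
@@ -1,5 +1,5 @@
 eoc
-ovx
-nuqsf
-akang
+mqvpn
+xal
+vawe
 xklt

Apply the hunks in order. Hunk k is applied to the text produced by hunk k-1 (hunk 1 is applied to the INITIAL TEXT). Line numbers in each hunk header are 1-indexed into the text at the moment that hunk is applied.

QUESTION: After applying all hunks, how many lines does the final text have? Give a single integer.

Answer: 6

Derivation:
Hunk 1: at line 2 remove [zrbk,jpdfw,wsf] add [mnaa,xklt] -> 5 lines: eoc ovx mnaa xklt yhg
Hunk 2: at line 1 remove [mnaa] add [kopi] -> 5 lines: eoc ovx kopi xklt yhg
Hunk 3: at line 1 remove [kopi] add [mnsp] -> 5 lines: eoc ovx mnsp xklt yhg
Hunk 4: at line 1 remove [mnsp] add [oxt,vbjj] -> 6 lines: eoc ovx oxt vbjj xklt yhg
Hunk 5: at line 2 remove [oxt,vbjj] add [kqolw,eth,akang] -> 7 lines: eoc ovx kqolw eth akang xklt yhg
Hunk 6: at line 2 remove [kqolw,eth] add [nuqsf] -> 6 lines: eoc ovx nuqsf akang xklt yhg
Hunk 7: at line 1 remove [ovx,nuqsf,akang] add [mqvpn,xal,vawe] -> 6 lines: eoc mqvpn xal vawe xklt yhg
Final line count: 6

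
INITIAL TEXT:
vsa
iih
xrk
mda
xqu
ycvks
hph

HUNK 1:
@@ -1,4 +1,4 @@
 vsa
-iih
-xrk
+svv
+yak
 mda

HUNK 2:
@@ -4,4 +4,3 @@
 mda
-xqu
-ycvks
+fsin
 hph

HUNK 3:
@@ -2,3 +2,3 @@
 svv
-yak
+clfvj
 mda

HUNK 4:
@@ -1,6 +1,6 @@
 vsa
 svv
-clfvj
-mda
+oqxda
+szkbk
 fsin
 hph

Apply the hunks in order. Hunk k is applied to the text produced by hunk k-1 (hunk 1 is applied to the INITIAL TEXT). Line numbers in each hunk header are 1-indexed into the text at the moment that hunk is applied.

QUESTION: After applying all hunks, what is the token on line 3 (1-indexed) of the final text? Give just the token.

Answer: oqxda

Derivation:
Hunk 1: at line 1 remove [iih,xrk] add [svv,yak] -> 7 lines: vsa svv yak mda xqu ycvks hph
Hunk 2: at line 4 remove [xqu,ycvks] add [fsin] -> 6 lines: vsa svv yak mda fsin hph
Hunk 3: at line 2 remove [yak] add [clfvj] -> 6 lines: vsa svv clfvj mda fsin hph
Hunk 4: at line 1 remove [clfvj,mda] add [oqxda,szkbk] -> 6 lines: vsa svv oqxda szkbk fsin hph
Final line 3: oqxda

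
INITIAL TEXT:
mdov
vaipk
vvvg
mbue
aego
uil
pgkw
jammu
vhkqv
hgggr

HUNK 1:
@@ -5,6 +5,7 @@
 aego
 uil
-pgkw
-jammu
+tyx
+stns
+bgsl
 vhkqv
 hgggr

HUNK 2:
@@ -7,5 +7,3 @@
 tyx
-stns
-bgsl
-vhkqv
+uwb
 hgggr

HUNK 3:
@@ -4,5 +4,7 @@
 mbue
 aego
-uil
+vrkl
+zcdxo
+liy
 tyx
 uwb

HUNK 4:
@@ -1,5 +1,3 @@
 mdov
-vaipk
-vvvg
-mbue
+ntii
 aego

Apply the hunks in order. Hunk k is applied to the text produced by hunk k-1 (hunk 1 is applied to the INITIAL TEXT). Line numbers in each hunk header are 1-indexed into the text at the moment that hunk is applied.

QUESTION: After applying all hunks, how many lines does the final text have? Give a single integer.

Hunk 1: at line 5 remove [pgkw,jammu] add [tyx,stns,bgsl] -> 11 lines: mdov vaipk vvvg mbue aego uil tyx stns bgsl vhkqv hgggr
Hunk 2: at line 7 remove [stns,bgsl,vhkqv] add [uwb] -> 9 lines: mdov vaipk vvvg mbue aego uil tyx uwb hgggr
Hunk 3: at line 4 remove [uil] add [vrkl,zcdxo,liy] -> 11 lines: mdov vaipk vvvg mbue aego vrkl zcdxo liy tyx uwb hgggr
Hunk 4: at line 1 remove [vaipk,vvvg,mbue] add [ntii] -> 9 lines: mdov ntii aego vrkl zcdxo liy tyx uwb hgggr
Final line count: 9

Answer: 9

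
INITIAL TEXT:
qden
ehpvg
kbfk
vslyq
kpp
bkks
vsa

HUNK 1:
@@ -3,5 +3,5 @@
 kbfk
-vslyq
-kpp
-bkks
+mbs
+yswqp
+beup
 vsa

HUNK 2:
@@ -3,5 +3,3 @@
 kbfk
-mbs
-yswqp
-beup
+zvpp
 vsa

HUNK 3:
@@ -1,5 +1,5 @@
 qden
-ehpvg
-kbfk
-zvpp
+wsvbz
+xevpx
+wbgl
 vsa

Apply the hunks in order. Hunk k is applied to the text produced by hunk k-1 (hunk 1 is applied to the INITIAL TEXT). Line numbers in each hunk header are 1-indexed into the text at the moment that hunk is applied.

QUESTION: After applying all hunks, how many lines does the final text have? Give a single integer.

Answer: 5

Derivation:
Hunk 1: at line 3 remove [vslyq,kpp,bkks] add [mbs,yswqp,beup] -> 7 lines: qden ehpvg kbfk mbs yswqp beup vsa
Hunk 2: at line 3 remove [mbs,yswqp,beup] add [zvpp] -> 5 lines: qden ehpvg kbfk zvpp vsa
Hunk 3: at line 1 remove [ehpvg,kbfk,zvpp] add [wsvbz,xevpx,wbgl] -> 5 lines: qden wsvbz xevpx wbgl vsa
Final line count: 5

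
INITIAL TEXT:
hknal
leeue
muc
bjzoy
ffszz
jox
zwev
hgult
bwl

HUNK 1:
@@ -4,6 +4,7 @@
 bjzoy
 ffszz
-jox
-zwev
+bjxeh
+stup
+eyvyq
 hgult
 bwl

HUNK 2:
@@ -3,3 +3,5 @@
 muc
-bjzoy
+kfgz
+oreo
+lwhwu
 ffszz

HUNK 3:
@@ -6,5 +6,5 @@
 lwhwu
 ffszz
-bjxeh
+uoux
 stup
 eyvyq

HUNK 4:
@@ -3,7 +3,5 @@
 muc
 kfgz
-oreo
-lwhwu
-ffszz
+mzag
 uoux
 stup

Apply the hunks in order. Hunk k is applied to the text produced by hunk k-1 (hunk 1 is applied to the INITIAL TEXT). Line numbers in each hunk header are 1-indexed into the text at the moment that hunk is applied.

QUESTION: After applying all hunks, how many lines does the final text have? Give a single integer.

Hunk 1: at line 4 remove [jox,zwev] add [bjxeh,stup,eyvyq] -> 10 lines: hknal leeue muc bjzoy ffszz bjxeh stup eyvyq hgult bwl
Hunk 2: at line 3 remove [bjzoy] add [kfgz,oreo,lwhwu] -> 12 lines: hknal leeue muc kfgz oreo lwhwu ffszz bjxeh stup eyvyq hgult bwl
Hunk 3: at line 6 remove [bjxeh] add [uoux] -> 12 lines: hknal leeue muc kfgz oreo lwhwu ffszz uoux stup eyvyq hgult bwl
Hunk 4: at line 3 remove [oreo,lwhwu,ffszz] add [mzag] -> 10 lines: hknal leeue muc kfgz mzag uoux stup eyvyq hgult bwl
Final line count: 10

Answer: 10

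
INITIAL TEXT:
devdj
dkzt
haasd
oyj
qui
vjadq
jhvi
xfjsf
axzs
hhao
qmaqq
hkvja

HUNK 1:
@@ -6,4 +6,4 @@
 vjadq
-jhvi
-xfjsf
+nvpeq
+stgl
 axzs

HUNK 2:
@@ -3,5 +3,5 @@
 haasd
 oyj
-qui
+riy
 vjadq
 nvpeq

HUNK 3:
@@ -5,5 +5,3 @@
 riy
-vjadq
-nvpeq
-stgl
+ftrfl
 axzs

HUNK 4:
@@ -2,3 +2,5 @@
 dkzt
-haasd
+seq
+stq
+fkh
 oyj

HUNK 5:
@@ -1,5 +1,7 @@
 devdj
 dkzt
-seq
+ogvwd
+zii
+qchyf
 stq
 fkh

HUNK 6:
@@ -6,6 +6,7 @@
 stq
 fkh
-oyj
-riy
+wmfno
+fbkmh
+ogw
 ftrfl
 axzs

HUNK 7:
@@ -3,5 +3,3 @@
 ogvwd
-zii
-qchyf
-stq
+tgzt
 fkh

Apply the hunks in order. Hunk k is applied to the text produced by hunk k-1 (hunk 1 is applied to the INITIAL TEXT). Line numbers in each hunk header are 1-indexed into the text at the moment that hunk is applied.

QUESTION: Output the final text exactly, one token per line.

Answer: devdj
dkzt
ogvwd
tgzt
fkh
wmfno
fbkmh
ogw
ftrfl
axzs
hhao
qmaqq
hkvja

Derivation:
Hunk 1: at line 6 remove [jhvi,xfjsf] add [nvpeq,stgl] -> 12 lines: devdj dkzt haasd oyj qui vjadq nvpeq stgl axzs hhao qmaqq hkvja
Hunk 2: at line 3 remove [qui] add [riy] -> 12 lines: devdj dkzt haasd oyj riy vjadq nvpeq stgl axzs hhao qmaqq hkvja
Hunk 3: at line 5 remove [vjadq,nvpeq,stgl] add [ftrfl] -> 10 lines: devdj dkzt haasd oyj riy ftrfl axzs hhao qmaqq hkvja
Hunk 4: at line 2 remove [haasd] add [seq,stq,fkh] -> 12 lines: devdj dkzt seq stq fkh oyj riy ftrfl axzs hhao qmaqq hkvja
Hunk 5: at line 1 remove [seq] add [ogvwd,zii,qchyf] -> 14 lines: devdj dkzt ogvwd zii qchyf stq fkh oyj riy ftrfl axzs hhao qmaqq hkvja
Hunk 6: at line 6 remove [oyj,riy] add [wmfno,fbkmh,ogw] -> 15 lines: devdj dkzt ogvwd zii qchyf stq fkh wmfno fbkmh ogw ftrfl axzs hhao qmaqq hkvja
Hunk 7: at line 3 remove [zii,qchyf,stq] add [tgzt] -> 13 lines: devdj dkzt ogvwd tgzt fkh wmfno fbkmh ogw ftrfl axzs hhao qmaqq hkvja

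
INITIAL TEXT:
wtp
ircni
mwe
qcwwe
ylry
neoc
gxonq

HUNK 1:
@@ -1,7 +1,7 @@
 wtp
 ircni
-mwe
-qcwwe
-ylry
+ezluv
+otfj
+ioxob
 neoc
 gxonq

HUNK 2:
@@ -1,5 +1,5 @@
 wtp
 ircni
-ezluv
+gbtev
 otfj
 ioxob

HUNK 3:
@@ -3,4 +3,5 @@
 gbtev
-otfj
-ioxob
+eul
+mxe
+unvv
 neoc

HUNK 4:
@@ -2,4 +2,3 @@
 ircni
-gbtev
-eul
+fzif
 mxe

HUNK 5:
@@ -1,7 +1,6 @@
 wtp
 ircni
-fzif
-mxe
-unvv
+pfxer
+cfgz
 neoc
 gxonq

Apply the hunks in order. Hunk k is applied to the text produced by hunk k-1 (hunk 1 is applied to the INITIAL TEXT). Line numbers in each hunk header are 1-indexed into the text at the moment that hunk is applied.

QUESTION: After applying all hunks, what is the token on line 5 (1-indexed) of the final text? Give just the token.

Answer: neoc

Derivation:
Hunk 1: at line 1 remove [mwe,qcwwe,ylry] add [ezluv,otfj,ioxob] -> 7 lines: wtp ircni ezluv otfj ioxob neoc gxonq
Hunk 2: at line 1 remove [ezluv] add [gbtev] -> 7 lines: wtp ircni gbtev otfj ioxob neoc gxonq
Hunk 3: at line 3 remove [otfj,ioxob] add [eul,mxe,unvv] -> 8 lines: wtp ircni gbtev eul mxe unvv neoc gxonq
Hunk 4: at line 2 remove [gbtev,eul] add [fzif] -> 7 lines: wtp ircni fzif mxe unvv neoc gxonq
Hunk 5: at line 1 remove [fzif,mxe,unvv] add [pfxer,cfgz] -> 6 lines: wtp ircni pfxer cfgz neoc gxonq
Final line 5: neoc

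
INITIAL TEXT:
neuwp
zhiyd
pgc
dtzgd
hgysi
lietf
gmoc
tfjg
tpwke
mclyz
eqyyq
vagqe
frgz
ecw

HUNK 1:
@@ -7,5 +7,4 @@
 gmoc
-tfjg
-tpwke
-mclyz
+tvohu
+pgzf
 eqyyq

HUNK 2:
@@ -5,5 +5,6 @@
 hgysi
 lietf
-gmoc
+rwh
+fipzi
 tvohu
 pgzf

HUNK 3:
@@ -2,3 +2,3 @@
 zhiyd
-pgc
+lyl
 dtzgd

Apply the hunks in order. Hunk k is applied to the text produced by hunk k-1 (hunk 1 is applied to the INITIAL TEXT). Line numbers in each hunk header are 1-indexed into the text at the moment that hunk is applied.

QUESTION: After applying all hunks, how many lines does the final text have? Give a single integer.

Answer: 14

Derivation:
Hunk 1: at line 7 remove [tfjg,tpwke,mclyz] add [tvohu,pgzf] -> 13 lines: neuwp zhiyd pgc dtzgd hgysi lietf gmoc tvohu pgzf eqyyq vagqe frgz ecw
Hunk 2: at line 5 remove [gmoc] add [rwh,fipzi] -> 14 lines: neuwp zhiyd pgc dtzgd hgysi lietf rwh fipzi tvohu pgzf eqyyq vagqe frgz ecw
Hunk 3: at line 2 remove [pgc] add [lyl] -> 14 lines: neuwp zhiyd lyl dtzgd hgysi lietf rwh fipzi tvohu pgzf eqyyq vagqe frgz ecw
Final line count: 14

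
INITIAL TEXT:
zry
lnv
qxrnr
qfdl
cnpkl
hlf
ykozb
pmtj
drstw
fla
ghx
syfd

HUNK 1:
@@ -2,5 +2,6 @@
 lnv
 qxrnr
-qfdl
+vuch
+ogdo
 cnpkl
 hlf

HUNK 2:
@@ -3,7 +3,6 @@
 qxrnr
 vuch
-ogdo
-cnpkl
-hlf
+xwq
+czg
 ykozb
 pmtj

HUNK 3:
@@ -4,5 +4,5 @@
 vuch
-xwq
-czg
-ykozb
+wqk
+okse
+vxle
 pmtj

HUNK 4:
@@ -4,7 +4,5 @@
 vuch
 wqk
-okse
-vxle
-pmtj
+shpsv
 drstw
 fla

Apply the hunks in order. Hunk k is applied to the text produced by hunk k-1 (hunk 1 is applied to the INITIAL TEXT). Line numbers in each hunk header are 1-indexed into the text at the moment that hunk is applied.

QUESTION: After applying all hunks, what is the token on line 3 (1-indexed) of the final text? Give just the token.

Hunk 1: at line 2 remove [qfdl] add [vuch,ogdo] -> 13 lines: zry lnv qxrnr vuch ogdo cnpkl hlf ykozb pmtj drstw fla ghx syfd
Hunk 2: at line 3 remove [ogdo,cnpkl,hlf] add [xwq,czg] -> 12 lines: zry lnv qxrnr vuch xwq czg ykozb pmtj drstw fla ghx syfd
Hunk 3: at line 4 remove [xwq,czg,ykozb] add [wqk,okse,vxle] -> 12 lines: zry lnv qxrnr vuch wqk okse vxle pmtj drstw fla ghx syfd
Hunk 4: at line 4 remove [okse,vxle,pmtj] add [shpsv] -> 10 lines: zry lnv qxrnr vuch wqk shpsv drstw fla ghx syfd
Final line 3: qxrnr

Answer: qxrnr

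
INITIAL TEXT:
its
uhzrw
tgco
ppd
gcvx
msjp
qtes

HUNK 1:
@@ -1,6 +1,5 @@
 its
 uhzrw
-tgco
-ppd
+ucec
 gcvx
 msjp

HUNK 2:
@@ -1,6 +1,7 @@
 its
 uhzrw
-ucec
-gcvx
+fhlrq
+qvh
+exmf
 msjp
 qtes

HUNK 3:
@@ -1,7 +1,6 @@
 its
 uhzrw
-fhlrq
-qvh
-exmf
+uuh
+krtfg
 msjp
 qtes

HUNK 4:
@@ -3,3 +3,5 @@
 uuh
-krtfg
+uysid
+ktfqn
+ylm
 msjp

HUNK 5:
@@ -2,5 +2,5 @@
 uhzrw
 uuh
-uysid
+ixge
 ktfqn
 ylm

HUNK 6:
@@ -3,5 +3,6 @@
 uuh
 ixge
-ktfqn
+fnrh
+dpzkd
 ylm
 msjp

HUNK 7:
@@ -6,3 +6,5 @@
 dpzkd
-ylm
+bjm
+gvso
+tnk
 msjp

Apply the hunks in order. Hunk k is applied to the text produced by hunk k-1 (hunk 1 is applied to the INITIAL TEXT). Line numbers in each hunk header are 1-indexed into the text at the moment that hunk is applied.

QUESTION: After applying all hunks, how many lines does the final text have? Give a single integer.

Answer: 11

Derivation:
Hunk 1: at line 1 remove [tgco,ppd] add [ucec] -> 6 lines: its uhzrw ucec gcvx msjp qtes
Hunk 2: at line 1 remove [ucec,gcvx] add [fhlrq,qvh,exmf] -> 7 lines: its uhzrw fhlrq qvh exmf msjp qtes
Hunk 3: at line 1 remove [fhlrq,qvh,exmf] add [uuh,krtfg] -> 6 lines: its uhzrw uuh krtfg msjp qtes
Hunk 4: at line 3 remove [krtfg] add [uysid,ktfqn,ylm] -> 8 lines: its uhzrw uuh uysid ktfqn ylm msjp qtes
Hunk 5: at line 2 remove [uysid] add [ixge] -> 8 lines: its uhzrw uuh ixge ktfqn ylm msjp qtes
Hunk 6: at line 3 remove [ktfqn] add [fnrh,dpzkd] -> 9 lines: its uhzrw uuh ixge fnrh dpzkd ylm msjp qtes
Hunk 7: at line 6 remove [ylm] add [bjm,gvso,tnk] -> 11 lines: its uhzrw uuh ixge fnrh dpzkd bjm gvso tnk msjp qtes
Final line count: 11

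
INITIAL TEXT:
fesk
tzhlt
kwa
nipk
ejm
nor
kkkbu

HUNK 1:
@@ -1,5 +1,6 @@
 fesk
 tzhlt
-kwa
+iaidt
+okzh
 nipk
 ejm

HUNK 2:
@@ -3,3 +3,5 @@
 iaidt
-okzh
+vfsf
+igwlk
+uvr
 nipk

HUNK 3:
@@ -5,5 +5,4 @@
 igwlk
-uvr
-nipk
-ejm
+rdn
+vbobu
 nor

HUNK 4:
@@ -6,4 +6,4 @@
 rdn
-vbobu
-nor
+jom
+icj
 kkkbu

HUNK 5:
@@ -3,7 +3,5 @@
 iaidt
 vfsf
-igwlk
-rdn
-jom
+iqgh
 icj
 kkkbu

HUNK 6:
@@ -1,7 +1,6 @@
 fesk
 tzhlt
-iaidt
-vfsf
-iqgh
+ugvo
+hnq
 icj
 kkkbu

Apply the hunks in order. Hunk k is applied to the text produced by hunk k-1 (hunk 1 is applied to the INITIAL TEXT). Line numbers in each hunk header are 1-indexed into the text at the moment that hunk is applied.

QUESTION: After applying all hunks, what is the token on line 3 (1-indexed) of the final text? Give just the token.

Answer: ugvo

Derivation:
Hunk 1: at line 1 remove [kwa] add [iaidt,okzh] -> 8 lines: fesk tzhlt iaidt okzh nipk ejm nor kkkbu
Hunk 2: at line 3 remove [okzh] add [vfsf,igwlk,uvr] -> 10 lines: fesk tzhlt iaidt vfsf igwlk uvr nipk ejm nor kkkbu
Hunk 3: at line 5 remove [uvr,nipk,ejm] add [rdn,vbobu] -> 9 lines: fesk tzhlt iaidt vfsf igwlk rdn vbobu nor kkkbu
Hunk 4: at line 6 remove [vbobu,nor] add [jom,icj] -> 9 lines: fesk tzhlt iaidt vfsf igwlk rdn jom icj kkkbu
Hunk 5: at line 3 remove [igwlk,rdn,jom] add [iqgh] -> 7 lines: fesk tzhlt iaidt vfsf iqgh icj kkkbu
Hunk 6: at line 1 remove [iaidt,vfsf,iqgh] add [ugvo,hnq] -> 6 lines: fesk tzhlt ugvo hnq icj kkkbu
Final line 3: ugvo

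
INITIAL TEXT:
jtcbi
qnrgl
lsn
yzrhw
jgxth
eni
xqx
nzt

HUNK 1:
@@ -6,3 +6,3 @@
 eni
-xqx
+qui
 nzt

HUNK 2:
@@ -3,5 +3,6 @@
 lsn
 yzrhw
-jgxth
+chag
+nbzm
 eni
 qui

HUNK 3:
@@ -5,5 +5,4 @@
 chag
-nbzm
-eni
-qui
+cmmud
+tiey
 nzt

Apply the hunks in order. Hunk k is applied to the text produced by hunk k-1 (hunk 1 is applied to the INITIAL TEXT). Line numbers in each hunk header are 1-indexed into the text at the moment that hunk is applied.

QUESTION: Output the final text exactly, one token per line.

Hunk 1: at line 6 remove [xqx] add [qui] -> 8 lines: jtcbi qnrgl lsn yzrhw jgxth eni qui nzt
Hunk 2: at line 3 remove [jgxth] add [chag,nbzm] -> 9 lines: jtcbi qnrgl lsn yzrhw chag nbzm eni qui nzt
Hunk 3: at line 5 remove [nbzm,eni,qui] add [cmmud,tiey] -> 8 lines: jtcbi qnrgl lsn yzrhw chag cmmud tiey nzt

Answer: jtcbi
qnrgl
lsn
yzrhw
chag
cmmud
tiey
nzt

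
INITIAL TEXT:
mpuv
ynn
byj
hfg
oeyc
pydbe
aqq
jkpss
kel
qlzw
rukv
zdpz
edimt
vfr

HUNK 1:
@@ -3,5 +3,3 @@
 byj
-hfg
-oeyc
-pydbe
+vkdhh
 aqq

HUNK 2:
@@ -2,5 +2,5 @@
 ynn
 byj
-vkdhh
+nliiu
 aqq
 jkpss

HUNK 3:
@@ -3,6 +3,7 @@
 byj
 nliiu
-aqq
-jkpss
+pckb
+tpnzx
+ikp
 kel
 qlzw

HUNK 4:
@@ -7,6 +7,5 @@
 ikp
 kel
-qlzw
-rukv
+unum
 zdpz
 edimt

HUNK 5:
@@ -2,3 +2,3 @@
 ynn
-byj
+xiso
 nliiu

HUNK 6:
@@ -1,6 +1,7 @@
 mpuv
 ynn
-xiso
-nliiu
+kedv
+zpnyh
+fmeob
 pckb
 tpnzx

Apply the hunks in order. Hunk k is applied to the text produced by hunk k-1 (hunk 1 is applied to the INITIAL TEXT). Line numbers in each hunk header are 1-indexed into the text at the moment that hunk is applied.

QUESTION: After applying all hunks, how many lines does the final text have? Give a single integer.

Answer: 13

Derivation:
Hunk 1: at line 3 remove [hfg,oeyc,pydbe] add [vkdhh] -> 12 lines: mpuv ynn byj vkdhh aqq jkpss kel qlzw rukv zdpz edimt vfr
Hunk 2: at line 2 remove [vkdhh] add [nliiu] -> 12 lines: mpuv ynn byj nliiu aqq jkpss kel qlzw rukv zdpz edimt vfr
Hunk 3: at line 3 remove [aqq,jkpss] add [pckb,tpnzx,ikp] -> 13 lines: mpuv ynn byj nliiu pckb tpnzx ikp kel qlzw rukv zdpz edimt vfr
Hunk 4: at line 7 remove [qlzw,rukv] add [unum] -> 12 lines: mpuv ynn byj nliiu pckb tpnzx ikp kel unum zdpz edimt vfr
Hunk 5: at line 2 remove [byj] add [xiso] -> 12 lines: mpuv ynn xiso nliiu pckb tpnzx ikp kel unum zdpz edimt vfr
Hunk 6: at line 1 remove [xiso,nliiu] add [kedv,zpnyh,fmeob] -> 13 lines: mpuv ynn kedv zpnyh fmeob pckb tpnzx ikp kel unum zdpz edimt vfr
Final line count: 13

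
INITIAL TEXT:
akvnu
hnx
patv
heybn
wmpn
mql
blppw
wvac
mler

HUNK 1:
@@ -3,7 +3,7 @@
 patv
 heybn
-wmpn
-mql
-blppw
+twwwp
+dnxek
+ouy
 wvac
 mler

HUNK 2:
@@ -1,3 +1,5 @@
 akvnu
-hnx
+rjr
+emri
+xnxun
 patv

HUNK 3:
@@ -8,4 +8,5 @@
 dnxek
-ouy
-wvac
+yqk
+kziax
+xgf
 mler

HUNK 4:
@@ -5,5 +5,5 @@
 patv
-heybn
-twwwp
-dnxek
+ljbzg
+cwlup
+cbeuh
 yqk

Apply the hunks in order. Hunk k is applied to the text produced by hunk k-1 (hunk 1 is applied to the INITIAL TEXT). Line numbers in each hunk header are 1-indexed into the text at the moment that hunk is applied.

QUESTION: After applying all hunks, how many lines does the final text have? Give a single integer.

Answer: 12

Derivation:
Hunk 1: at line 3 remove [wmpn,mql,blppw] add [twwwp,dnxek,ouy] -> 9 lines: akvnu hnx patv heybn twwwp dnxek ouy wvac mler
Hunk 2: at line 1 remove [hnx] add [rjr,emri,xnxun] -> 11 lines: akvnu rjr emri xnxun patv heybn twwwp dnxek ouy wvac mler
Hunk 3: at line 8 remove [ouy,wvac] add [yqk,kziax,xgf] -> 12 lines: akvnu rjr emri xnxun patv heybn twwwp dnxek yqk kziax xgf mler
Hunk 4: at line 5 remove [heybn,twwwp,dnxek] add [ljbzg,cwlup,cbeuh] -> 12 lines: akvnu rjr emri xnxun patv ljbzg cwlup cbeuh yqk kziax xgf mler
Final line count: 12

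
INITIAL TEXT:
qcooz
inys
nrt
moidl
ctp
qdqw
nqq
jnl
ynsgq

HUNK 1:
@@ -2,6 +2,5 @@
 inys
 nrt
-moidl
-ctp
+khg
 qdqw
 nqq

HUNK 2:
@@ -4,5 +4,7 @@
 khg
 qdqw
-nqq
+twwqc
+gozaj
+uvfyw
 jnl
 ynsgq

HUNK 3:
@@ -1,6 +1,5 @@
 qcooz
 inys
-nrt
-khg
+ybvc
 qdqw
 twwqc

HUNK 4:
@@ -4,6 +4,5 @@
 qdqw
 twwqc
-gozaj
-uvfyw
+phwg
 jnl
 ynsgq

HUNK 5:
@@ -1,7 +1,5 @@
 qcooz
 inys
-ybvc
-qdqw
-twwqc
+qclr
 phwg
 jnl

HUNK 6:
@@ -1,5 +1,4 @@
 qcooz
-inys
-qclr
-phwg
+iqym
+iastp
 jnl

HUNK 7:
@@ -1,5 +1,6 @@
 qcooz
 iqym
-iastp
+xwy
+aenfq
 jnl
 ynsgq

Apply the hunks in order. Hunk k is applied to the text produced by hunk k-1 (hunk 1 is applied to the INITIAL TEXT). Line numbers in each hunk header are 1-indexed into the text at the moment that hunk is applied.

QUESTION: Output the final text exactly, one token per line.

Hunk 1: at line 2 remove [moidl,ctp] add [khg] -> 8 lines: qcooz inys nrt khg qdqw nqq jnl ynsgq
Hunk 2: at line 4 remove [nqq] add [twwqc,gozaj,uvfyw] -> 10 lines: qcooz inys nrt khg qdqw twwqc gozaj uvfyw jnl ynsgq
Hunk 3: at line 1 remove [nrt,khg] add [ybvc] -> 9 lines: qcooz inys ybvc qdqw twwqc gozaj uvfyw jnl ynsgq
Hunk 4: at line 4 remove [gozaj,uvfyw] add [phwg] -> 8 lines: qcooz inys ybvc qdqw twwqc phwg jnl ynsgq
Hunk 5: at line 1 remove [ybvc,qdqw,twwqc] add [qclr] -> 6 lines: qcooz inys qclr phwg jnl ynsgq
Hunk 6: at line 1 remove [inys,qclr,phwg] add [iqym,iastp] -> 5 lines: qcooz iqym iastp jnl ynsgq
Hunk 7: at line 1 remove [iastp] add [xwy,aenfq] -> 6 lines: qcooz iqym xwy aenfq jnl ynsgq

Answer: qcooz
iqym
xwy
aenfq
jnl
ynsgq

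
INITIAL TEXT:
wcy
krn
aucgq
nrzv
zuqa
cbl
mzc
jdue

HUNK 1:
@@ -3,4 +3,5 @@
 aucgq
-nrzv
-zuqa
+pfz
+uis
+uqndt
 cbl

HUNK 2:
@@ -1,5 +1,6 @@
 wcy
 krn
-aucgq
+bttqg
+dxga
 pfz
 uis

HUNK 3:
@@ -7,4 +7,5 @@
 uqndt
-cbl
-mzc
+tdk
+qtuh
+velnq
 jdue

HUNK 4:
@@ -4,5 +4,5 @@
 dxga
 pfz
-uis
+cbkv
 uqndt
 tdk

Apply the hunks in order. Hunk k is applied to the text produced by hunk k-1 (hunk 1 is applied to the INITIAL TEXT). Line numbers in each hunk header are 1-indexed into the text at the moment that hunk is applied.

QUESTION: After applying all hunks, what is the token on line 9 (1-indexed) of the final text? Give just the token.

Answer: qtuh

Derivation:
Hunk 1: at line 3 remove [nrzv,zuqa] add [pfz,uis,uqndt] -> 9 lines: wcy krn aucgq pfz uis uqndt cbl mzc jdue
Hunk 2: at line 1 remove [aucgq] add [bttqg,dxga] -> 10 lines: wcy krn bttqg dxga pfz uis uqndt cbl mzc jdue
Hunk 3: at line 7 remove [cbl,mzc] add [tdk,qtuh,velnq] -> 11 lines: wcy krn bttqg dxga pfz uis uqndt tdk qtuh velnq jdue
Hunk 4: at line 4 remove [uis] add [cbkv] -> 11 lines: wcy krn bttqg dxga pfz cbkv uqndt tdk qtuh velnq jdue
Final line 9: qtuh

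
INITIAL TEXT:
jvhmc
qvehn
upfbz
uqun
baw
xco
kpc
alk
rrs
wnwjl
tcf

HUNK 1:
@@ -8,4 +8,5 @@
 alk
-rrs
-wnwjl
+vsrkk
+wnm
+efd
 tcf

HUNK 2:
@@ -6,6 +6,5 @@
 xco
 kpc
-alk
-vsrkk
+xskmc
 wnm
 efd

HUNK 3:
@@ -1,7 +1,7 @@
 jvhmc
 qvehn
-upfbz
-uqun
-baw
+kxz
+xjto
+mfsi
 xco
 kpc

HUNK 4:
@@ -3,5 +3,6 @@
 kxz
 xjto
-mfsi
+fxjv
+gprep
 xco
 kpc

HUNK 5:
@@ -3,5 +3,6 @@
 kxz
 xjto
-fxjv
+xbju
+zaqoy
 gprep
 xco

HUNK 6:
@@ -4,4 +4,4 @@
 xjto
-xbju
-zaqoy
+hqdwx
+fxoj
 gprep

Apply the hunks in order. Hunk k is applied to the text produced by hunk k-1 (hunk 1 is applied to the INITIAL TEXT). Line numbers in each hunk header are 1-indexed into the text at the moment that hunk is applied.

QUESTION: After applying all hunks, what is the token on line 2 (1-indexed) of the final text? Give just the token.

Answer: qvehn

Derivation:
Hunk 1: at line 8 remove [rrs,wnwjl] add [vsrkk,wnm,efd] -> 12 lines: jvhmc qvehn upfbz uqun baw xco kpc alk vsrkk wnm efd tcf
Hunk 2: at line 6 remove [alk,vsrkk] add [xskmc] -> 11 lines: jvhmc qvehn upfbz uqun baw xco kpc xskmc wnm efd tcf
Hunk 3: at line 1 remove [upfbz,uqun,baw] add [kxz,xjto,mfsi] -> 11 lines: jvhmc qvehn kxz xjto mfsi xco kpc xskmc wnm efd tcf
Hunk 4: at line 3 remove [mfsi] add [fxjv,gprep] -> 12 lines: jvhmc qvehn kxz xjto fxjv gprep xco kpc xskmc wnm efd tcf
Hunk 5: at line 3 remove [fxjv] add [xbju,zaqoy] -> 13 lines: jvhmc qvehn kxz xjto xbju zaqoy gprep xco kpc xskmc wnm efd tcf
Hunk 6: at line 4 remove [xbju,zaqoy] add [hqdwx,fxoj] -> 13 lines: jvhmc qvehn kxz xjto hqdwx fxoj gprep xco kpc xskmc wnm efd tcf
Final line 2: qvehn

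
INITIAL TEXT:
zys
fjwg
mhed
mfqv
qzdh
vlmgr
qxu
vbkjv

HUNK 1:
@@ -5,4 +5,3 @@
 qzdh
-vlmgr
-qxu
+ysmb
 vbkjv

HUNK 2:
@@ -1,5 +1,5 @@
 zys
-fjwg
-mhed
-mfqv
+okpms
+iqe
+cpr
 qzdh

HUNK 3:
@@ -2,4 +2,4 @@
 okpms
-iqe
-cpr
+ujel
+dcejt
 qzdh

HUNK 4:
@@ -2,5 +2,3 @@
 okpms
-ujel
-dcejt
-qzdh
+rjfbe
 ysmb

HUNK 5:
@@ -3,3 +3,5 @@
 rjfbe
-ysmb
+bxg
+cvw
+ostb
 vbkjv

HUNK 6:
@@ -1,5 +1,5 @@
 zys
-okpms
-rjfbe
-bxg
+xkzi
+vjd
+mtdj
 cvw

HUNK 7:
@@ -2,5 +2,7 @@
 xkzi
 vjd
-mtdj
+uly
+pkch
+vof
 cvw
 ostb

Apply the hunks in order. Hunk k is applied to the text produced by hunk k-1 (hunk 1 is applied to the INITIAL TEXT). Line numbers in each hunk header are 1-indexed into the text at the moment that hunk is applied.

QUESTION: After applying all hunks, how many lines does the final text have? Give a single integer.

Hunk 1: at line 5 remove [vlmgr,qxu] add [ysmb] -> 7 lines: zys fjwg mhed mfqv qzdh ysmb vbkjv
Hunk 2: at line 1 remove [fjwg,mhed,mfqv] add [okpms,iqe,cpr] -> 7 lines: zys okpms iqe cpr qzdh ysmb vbkjv
Hunk 3: at line 2 remove [iqe,cpr] add [ujel,dcejt] -> 7 lines: zys okpms ujel dcejt qzdh ysmb vbkjv
Hunk 4: at line 2 remove [ujel,dcejt,qzdh] add [rjfbe] -> 5 lines: zys okpms rjfbe ysmb vbkjv
Hunk 5: at line 3 remove [ysmb] add [bxg,cvw,ostb] -> 7 lines: zys okpms rjfbe bxg cvw ostb vbkjv
Hunk 6: at line 1 remove [okpms,rjfbe,bxg] add [xkzi,vjd,mtdj] -> 7 lines: zys xkzi vjd mtdj cvw ostb vbkjv
Hunk 7: at line 2 remove [mtdj] add [uly,pkch,vof] -> 9 lines: zys xkzi vjd uly pkch vof cvw ostb vbkjv
Final line count: 9

Answer: 9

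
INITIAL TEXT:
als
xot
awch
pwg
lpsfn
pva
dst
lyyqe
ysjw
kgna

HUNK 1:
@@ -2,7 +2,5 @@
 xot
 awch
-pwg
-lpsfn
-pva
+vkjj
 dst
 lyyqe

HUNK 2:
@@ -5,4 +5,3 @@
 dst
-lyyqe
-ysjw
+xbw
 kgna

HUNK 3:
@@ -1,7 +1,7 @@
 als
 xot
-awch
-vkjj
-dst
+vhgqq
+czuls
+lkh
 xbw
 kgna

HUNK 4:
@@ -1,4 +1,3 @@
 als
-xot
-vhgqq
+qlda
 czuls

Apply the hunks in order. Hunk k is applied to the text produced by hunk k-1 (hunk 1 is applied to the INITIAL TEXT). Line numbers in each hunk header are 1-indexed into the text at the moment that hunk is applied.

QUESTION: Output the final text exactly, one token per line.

Answer: als
qlda
czuls
lkh
xbw
kgna

Derivation:
Hunk 1: at line 2 remove [pwg,lpsfn,pva] add [vkjj] -> 8 lines: als xot awch vkjj dst lyyqe ysjw kgna
Hunk 2: at line 5 remove [lyyqe,ysjw] add [xbw] -> 7 lines: als xot awch vkjj dst xbw kgna
Hunk 3: at line 1 remove [awch,vkjj,dst] add [vhgqq,czuls,lkh] -> 7 lines: als xot vhgqq czuls lkh xbw kgna
Hunk 4: at line 1 remove [xot,vhgqq] add [qlda] -> 6 lines: als qlda czuls lkh xbw kgna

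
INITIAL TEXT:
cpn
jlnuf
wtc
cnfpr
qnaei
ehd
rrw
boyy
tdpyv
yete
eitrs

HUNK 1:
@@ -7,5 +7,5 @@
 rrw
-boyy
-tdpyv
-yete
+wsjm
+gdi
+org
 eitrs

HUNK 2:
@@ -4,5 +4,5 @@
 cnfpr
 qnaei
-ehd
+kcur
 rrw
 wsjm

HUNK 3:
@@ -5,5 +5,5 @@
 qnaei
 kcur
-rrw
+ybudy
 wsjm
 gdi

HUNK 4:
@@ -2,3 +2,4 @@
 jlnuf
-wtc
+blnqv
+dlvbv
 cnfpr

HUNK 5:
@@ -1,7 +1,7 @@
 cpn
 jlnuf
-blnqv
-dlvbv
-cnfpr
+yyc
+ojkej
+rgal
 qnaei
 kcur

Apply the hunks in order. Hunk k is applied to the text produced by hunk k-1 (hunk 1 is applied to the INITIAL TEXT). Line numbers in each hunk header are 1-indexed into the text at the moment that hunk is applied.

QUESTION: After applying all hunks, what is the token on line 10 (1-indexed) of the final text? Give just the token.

Hunk 1: at line 7 remove [boyy,tdpyv,yete] add [wsjm,gdi,org] -> 11 lines: cpn jlnuf wtc cnfpr qnaei ehd rrw wsjm gdi org eitrs
Hunk 2: at line 4 remove [ehd] add [kcur] -> 11 lines: cpn jlnuf wtc cnfpr qnaei kcur rrw wsjm gdi org eitrs
Hunk 3: at line 5 remove [rrw] add [ybudy] -> 11 lines: cpn jlnuf wtc cnfpr qnaei kcur ybudy wsjm gdi org eitrs
Hunk 4: at line 2 remove [wtc] add [blnqv,dlvbv] -> 12 lines: cpn jlnuf blnqv dlvbv cnfpr qnaei kcur ybudy wsjm gdi org eitrs
Hunk 5: at line 1 remove [blnqv,dlvbv,cnfpr] add [yyc,ojkej,rgal] -> 12 lines: cpn jlnuf yyc ojkej rgal qnaei kcur ybudy wsjm gdi org eitrs
Final line 10: gdi

Answer: gdi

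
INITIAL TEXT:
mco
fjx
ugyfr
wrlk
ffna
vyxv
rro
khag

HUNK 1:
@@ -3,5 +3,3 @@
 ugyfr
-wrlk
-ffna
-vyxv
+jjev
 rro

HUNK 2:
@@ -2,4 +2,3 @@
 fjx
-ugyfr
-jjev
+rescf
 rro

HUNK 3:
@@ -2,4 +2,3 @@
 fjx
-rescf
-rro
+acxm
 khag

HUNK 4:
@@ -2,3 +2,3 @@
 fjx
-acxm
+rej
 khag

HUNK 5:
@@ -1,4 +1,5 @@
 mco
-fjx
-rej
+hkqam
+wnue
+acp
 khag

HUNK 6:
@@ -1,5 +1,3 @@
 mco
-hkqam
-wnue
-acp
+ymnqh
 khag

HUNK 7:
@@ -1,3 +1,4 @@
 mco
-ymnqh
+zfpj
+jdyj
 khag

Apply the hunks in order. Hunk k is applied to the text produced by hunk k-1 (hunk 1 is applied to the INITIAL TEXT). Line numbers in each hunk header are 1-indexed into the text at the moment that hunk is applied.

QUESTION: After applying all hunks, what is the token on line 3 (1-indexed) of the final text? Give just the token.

Answer: jdyj

Derivation:
Hunk 1: at line 3 remove [wrlk,ffna,vyxv] add [jjev] -> 6 lines: mco fjx ugyfr jjev rro khag
Hunk 2: at line 2 remove [ugyfr,jjev] add [rescf] -> 5 lines: mco fjx rescf rro khag
Hunk 3: at line 2 remove [rescf,rro] add [acxm] -> 4 lines: mco fjx acxm khag
Hunk 4: at line 2 remove [acxm] add [rej] -> 4 lines: mco fjx rej khag
Hunk 5: at line 1 remove [fjx,rej] add [hkqam,wnue,acp] -> 5 lines: mco hkqam wnue acp khag
Hunk 6: at line 1 remove [hkqam,wnue,acp] add [ymnqh] -> 3 lines: mco ymnqh khag
Hunk 7: at line 1 remove [ymnqh] add [zfpj,jdyj] -> 4 lines: mco zfpj jdyj khag
Final line 3: jdyj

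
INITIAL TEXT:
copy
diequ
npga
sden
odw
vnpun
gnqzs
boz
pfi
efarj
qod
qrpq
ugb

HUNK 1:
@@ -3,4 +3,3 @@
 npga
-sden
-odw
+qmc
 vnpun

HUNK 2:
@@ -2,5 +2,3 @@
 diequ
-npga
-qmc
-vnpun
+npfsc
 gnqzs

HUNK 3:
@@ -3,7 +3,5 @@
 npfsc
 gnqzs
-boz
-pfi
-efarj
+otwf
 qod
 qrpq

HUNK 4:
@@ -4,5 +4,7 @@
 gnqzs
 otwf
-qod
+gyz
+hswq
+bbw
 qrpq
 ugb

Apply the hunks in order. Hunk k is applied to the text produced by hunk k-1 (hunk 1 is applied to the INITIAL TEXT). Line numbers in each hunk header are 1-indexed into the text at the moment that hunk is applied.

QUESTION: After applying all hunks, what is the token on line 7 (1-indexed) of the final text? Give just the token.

Hunk 1: at line 3 remove [sden,odw] add [qmc] -> 12 lines: copy diequ npga qmc vnpun gnqzs boz pfi efarj qod qrpq ugb
Hunk 2: at line 2 remove [npga,qmc,vnpun] add [npfsc] -> 10 lines: copy diequ npfsc gnqzs boz pfi efarj qod qrpq ugb
Hunk 3: at line 3 remove [boz,pfi,efarj] add [otwf] -> 8 lines: copy diequ npfsc gnqzs otwf qod qrpq ugb
Hunk 4: at line 4 remove [qod] add [gyz,hswq,bbw] -> 10 lines: copy diequ npfsc gnqzs otwf gyz hswq bbw qrpq ugb
Final line 7: hswq

Answer: hswq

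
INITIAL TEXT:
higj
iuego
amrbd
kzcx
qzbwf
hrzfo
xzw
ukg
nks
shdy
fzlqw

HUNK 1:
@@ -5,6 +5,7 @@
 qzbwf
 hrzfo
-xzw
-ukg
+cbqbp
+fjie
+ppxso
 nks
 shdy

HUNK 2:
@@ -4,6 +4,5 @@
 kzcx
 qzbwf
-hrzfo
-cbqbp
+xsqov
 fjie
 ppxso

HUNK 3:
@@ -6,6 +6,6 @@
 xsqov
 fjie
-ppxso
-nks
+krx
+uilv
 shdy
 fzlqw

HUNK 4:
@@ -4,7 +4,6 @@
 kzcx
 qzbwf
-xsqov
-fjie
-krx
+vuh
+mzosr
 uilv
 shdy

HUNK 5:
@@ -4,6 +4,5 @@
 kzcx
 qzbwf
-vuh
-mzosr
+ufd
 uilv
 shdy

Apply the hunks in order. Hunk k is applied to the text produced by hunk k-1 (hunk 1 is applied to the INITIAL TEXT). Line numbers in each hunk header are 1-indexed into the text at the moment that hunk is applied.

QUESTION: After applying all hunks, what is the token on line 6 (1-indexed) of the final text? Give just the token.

Answer: ufd

Derivation:
Hunk 1: at line 5 remove [xzw,ukg] add [cbqbp,fjie,ppxso] -> 12 lines: higj iuego amrbd kzcx qzbwf hrzfo cbqbp fjie ppxso nks shdy fzlqw
Hunk 2: at line 4 remove [hrzfo,cbqbp] add [xsqov] -> 11 lines: higj iuego amrbd kzcx qzbwf xsqov fjie ppxso nks shdy fzlqw
Hunk 3: at line 6 remove [ppxso,nks] add [krx,uilv] -> 11 lines: higj iuego amrbd kzcx qzbwf xsqov fjie krx uilv shdy fzlqw
Hunk 4: at line 4 remove [xsqov,fjie,krx] add [vuh,mzosr] -> 10 lines: higj iuego amrbd kzcx qzbwf vuh mzosr uilv shdy fzlqw
Hunk 5: at line 4 remove [vuh,mzosr] add [ufd] -> 9 lines: higj iuego amrbd kzcx qzbwf ufd uilv shdy fzlqw
Final line 6: ufd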